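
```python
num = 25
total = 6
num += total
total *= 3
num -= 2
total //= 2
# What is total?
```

Trace:
`num = 25` → num = 25
`total = 6` → total = 6
`num += total` → num = 31
`total *= 3` → total = 18
`num -= 2` → num = 29
`total //= 2` → total = 9
So total = 9

Answer: 9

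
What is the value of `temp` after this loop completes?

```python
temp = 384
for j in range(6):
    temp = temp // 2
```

Halve 6 times: 384 // 2^6 = 6
`temp` takes the values: 384 → 192 → 96 → 48 → 24 → 12 → 6

Answer: 6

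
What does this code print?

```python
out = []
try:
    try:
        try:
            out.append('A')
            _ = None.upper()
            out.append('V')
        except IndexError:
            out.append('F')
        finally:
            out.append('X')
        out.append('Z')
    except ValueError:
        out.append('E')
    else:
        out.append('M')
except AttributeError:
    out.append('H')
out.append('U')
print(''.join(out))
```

Execution trace: 'A' (inner try body) → 'X' (inner finally) → 'H' (outer except AttributeError) → 'U' (after the try/except). Output: AXHU

Answer: AXHU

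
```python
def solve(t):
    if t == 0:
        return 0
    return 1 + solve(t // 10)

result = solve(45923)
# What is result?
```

Count of digits of 45923: 5

Answer: 5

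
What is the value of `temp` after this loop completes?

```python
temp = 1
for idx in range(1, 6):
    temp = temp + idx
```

Start at 1, add 1 through 5
`temp` takes the values: 1 → 2 → 4 → 7 → 11 → 16

Answer: 16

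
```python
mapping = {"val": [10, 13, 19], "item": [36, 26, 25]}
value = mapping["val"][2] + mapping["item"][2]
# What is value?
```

Trace:
`mapping = {"val": [10, 13, 19], "item": [36, 26, 25]}` → mapping = {'val': [10, 13, 19], 'item': [36, 26, 25]}
`value = mapping["val"][2] + mapping["item"][2]` → value = 44
So value = 44

Answer: 44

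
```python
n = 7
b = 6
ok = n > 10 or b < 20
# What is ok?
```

Trace:
`n = 7` → n = 7
`b = 6` → b = 6
`ok = n > 10 or b < 20` → ok = True
So ok = True

Answer: True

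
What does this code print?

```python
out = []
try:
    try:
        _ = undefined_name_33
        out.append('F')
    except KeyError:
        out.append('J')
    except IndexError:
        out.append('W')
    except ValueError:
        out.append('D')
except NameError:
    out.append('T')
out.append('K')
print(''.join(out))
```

Execution trace: 'T' (outer except NameError) → 'K' (after the try/except). Output: TK

Answer: TK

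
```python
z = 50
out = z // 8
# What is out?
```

Trace:
`z = 50` → z = 50
`out = z // 8` → out = 6
So out = 6

Answer: 6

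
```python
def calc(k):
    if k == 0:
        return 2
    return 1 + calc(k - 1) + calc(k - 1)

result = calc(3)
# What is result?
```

calc(k) = 1 + 2·calc(k-1), calc(0)=2. Closed form: (2+1)·2^3 - 1 = 23.

Answer: 23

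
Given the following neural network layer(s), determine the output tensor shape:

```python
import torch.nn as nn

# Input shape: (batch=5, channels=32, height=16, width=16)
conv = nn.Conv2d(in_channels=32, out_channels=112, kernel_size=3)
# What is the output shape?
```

Input: (5, 32, 16, 16) -> Output: (5, 112, 14, 14)

Answer: (5, 112, 14, 14)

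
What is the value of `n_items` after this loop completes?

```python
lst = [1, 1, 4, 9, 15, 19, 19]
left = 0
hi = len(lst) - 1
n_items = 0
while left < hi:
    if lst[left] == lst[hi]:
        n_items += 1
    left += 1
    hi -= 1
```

Count matching pairs from ends
`n_items` takes the values: 0

Answer: 0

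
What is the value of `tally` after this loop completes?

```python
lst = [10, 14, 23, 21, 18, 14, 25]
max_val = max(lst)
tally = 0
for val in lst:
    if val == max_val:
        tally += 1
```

Count of max value 25 in [10, 14, 23, 21, 18, 14, 25]
`tally` takes the values: 0 → 1

Answer: 1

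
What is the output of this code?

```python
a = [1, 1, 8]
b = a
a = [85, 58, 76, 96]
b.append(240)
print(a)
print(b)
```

Key concept: rebinding vs mutation: a is rebound to a new list, b still points at the original.
Step by step:
`a = [1, 1, 8]` → a = [1, 1, 8]
`b = a` → b = [1, 1, 8] (same object as a)
`a = [85, 58, 76, 96]` → a = [85, 58, 76, 96]
`b.append(240)` → b = [1, 1, 8, 240]
`print(a)` → prints [85, 58, 76, 96]
`print(b)` → prints [1, 1, 8, 240]

Answer:
[85, 58, 76, 96]
[1, 1, 8, 240]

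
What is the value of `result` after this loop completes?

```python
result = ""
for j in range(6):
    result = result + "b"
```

Repeat 'b' 6 times
`result` takes the values: "" → "b" → "bb" → "bbb" → "bbbb" → "bbbbb" → "bbbbbb"

Answer: "bbbbbb"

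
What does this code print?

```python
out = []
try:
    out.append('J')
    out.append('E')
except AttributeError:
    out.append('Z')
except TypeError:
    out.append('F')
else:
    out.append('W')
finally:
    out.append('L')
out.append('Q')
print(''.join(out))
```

Execution trace: 'J' (try body) → 'E' (try body, no exception) → 'W' (else) → 'L' (finally) → 'Q' (after the try/except). Output: JEWLQ

Answer: JEWLQ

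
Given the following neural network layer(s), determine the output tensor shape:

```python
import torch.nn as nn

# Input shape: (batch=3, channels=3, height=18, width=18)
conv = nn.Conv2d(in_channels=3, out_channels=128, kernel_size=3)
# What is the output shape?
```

Input: (3, 3, 18, 18) -> Output: (3, 128, 16, 16)

Answer: (3, 128, 16, 16)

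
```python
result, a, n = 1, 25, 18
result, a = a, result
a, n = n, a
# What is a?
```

Trace:
`result, a, n = 1, 25, 18` → result = 1; a = 25; n = 18
`result, a = a, result` → result = 25; a = 1
`a, n = n, a` → a = 18; n = 1
So a = 18

Answer: 18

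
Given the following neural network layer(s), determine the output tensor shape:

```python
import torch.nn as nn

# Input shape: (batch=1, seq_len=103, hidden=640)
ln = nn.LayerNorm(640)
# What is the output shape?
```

Input: (1, 103, 640) -> Output: (1, 103, 640)

Answer: (1, 103, 640)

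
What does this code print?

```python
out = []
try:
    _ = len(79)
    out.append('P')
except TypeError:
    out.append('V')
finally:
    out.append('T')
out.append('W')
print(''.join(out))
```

Execution trace: 'V' (except TypeError) → 'T' (finally) → 'W' (after the try/except). Output: VTW

Answer: VTW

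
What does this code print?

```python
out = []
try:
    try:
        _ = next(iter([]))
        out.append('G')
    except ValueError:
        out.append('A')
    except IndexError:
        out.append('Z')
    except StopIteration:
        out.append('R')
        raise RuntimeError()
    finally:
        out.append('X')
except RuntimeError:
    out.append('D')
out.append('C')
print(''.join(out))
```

Execution trace: 'R' (inner except StopIteration) → 'X' (inner finally) → 'D' (outer except RuntimeError) → 'C' (after the try/except). Output: RXDC

Answer: RXDC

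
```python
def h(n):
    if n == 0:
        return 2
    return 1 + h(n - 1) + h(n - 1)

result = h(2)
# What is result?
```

h(n) = 1 + 2·h(n-1), h(0)=2. Closed form: (2+1)·2^2 - 1 = 11.

Answer: 11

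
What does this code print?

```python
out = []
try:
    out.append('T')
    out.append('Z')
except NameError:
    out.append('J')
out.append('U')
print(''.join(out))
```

Execution trace: 'T' (try body) → 'Z' (try body, no exception) → 'U' (after the try/except). Output: TZU

Answer: TZU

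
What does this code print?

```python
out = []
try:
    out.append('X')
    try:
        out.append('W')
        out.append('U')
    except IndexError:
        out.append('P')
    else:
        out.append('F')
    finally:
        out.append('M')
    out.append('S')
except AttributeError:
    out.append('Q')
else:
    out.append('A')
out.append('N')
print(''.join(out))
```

Execution trace: 'X' (try body) → 'W' (inner try body) → 'U' (inner try body, no exception) → 'F' (inner else) → 'M' (inner finally) → 'S' (try body, no exception) → 'A' (else) → 'N' (after the try/except). Output: XWUFMSAN

Answer: XWUFMSAN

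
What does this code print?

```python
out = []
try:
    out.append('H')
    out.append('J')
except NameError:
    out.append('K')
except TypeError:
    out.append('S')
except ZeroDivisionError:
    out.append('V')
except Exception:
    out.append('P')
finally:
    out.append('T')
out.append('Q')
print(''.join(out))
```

Execution trace: 'H' (try body) → 'J' (try body, no exception) → 'T' (finally) → 'Q' (after the try/except). Output: HJTQ

Answer: HJTQ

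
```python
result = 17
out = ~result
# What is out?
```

Trace:
`result = 17` → result = 17
`out = ~result` → out = -18
So out = -18

Answer: -18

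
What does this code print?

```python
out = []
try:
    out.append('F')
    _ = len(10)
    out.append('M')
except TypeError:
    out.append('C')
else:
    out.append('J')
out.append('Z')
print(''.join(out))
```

Execution trace: 'F' (try body) → 'C' (except TypeError) → 'Z' (after the try/except). Output: FCZ

Answer: FCZ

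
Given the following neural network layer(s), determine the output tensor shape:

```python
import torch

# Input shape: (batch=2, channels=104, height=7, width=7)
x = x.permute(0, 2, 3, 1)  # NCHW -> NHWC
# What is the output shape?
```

Input: (2, 104, 7, 7) -> Output: (2, 7, 7, 104)

Answer: (2, 7, 7, 104)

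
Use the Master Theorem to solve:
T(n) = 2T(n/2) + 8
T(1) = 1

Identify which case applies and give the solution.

a=2, b=2, f(n)=8. log_2(2) = 1. Since c=0 < 1, Case 1 applies: T(n) = Θ(n^log_b(a)) = O(n).

Answer: O(n) - Case 1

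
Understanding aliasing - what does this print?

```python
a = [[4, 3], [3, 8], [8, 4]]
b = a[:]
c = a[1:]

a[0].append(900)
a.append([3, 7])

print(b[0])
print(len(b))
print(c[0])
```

Key concept: slice with nested mutation.
Step by step:
`a = [[4, 3], [3, 8], [8, 4]]` → a = [[4, 3], [3, 8], [8, 4]]
`b = a[:]` → b = [[4, 3], [3, 8], [8, 4]]
`c = a[1:]` → c = [[3, 8], [8, 4]]
`a[0].append(900)` → a = [[4, 3, 900], [3, 8], [8, 4]]; b = [[4, 3, 900], [3, 8], [8, 4]]
`a.append([3, 7])` → a = [[4, 3, 900], [3, 8], [8, 4], [3, 7]]
`print(b[0])` → prints [4, 3, 900]
`print(len(b))` → prints 3
`print(c[0])` → prints [3, 8]

Answer:
[4, 3, 900]
3
[3, 8]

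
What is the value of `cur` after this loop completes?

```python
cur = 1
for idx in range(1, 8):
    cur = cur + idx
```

Start at 1, add 1 through 7
`cur` takes the values: 1 → 2 → 4 → 7 → 11 → 16 → 22 → 29

Answer: 29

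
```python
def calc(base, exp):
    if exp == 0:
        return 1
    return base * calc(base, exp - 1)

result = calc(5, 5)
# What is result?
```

calc(5, 5) = 5 * 5 * 5 * 5 * 5 = 3125

Answer: 3125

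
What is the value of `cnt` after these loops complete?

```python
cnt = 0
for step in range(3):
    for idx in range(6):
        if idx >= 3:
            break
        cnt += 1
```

Inner breaks at 3, outer runs 3 times
`cnt` takes the values: 0 → 1 → 2 → 3 → 4 → 5 → 6 → 7 → 8 → 9

Answer: 9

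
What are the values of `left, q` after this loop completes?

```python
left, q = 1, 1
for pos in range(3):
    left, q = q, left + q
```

Fibonacci: after 3 iterations
`left, q` takes the values: (1, 1) → (1, 2) → (2, 3) → (3, 5)

Answer: 3, 5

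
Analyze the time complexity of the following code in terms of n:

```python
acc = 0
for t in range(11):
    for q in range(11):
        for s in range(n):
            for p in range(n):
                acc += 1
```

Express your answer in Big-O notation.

Each loop level contributes: 1 × 1 × n × n. Multiplying the contributions gives O(n^2).

Answer: O(n^2)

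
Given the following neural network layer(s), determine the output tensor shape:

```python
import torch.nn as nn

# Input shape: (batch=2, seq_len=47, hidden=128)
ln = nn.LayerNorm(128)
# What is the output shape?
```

Input: (2, 47, 128) -> Output: (2, 47, 128)

Answer: (2, 47, 128)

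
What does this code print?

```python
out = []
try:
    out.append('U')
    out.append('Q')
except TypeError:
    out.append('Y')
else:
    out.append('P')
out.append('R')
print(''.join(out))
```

Execution trace: 'U' (try body) → 'Q' (try body, no exception) → 'P' (else) → 'R' (after the try/except). Output: UQPR

Answer: UQPR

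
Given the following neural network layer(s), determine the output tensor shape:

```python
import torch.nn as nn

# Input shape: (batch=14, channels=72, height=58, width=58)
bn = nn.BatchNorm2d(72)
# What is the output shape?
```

Input: (14, 72, 58, 58) -> Output: (14, 72, 58, 58)

Answer: (14, 72, 58, 58)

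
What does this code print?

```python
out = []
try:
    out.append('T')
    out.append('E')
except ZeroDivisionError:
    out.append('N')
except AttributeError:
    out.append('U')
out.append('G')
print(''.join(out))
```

Execution trace: 'T' (try body) → 'E' (try body, no exception) → 'G' (after the try/except). Output: TEG

Answer: TEG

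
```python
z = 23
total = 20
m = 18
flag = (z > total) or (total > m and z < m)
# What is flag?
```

Trace:
`z = 23` → z = 23
`total = 20` → total = 20
`m = 18` → m = 18
`flag = (z > total) or (total > m and z < m)` → flag = True
So flag = True

Answer: True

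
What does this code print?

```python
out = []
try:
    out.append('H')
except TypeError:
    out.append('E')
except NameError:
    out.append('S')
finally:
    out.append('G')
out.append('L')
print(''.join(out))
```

Execution trace: 'H' (try body, no exception) → 'G' (finally) → 'L' (after the try/except). Output: HGL

Answer: HGL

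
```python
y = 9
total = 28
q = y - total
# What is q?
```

Trace:
`y = 9` → y = 9
`total = 28` → total = 28
`q = y - total` → q = -19
So q = -19

Answer: -19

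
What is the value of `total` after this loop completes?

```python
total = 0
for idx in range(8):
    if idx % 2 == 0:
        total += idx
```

Sum of even numbers 0 to 7
`total` takes the values: 0 → 2 → 6 → 12

Answer: 12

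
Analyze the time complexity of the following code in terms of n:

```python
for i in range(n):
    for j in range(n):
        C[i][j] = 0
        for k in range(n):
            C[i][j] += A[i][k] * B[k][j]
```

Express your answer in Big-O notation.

This is Naive matrix multiplication. Time complexity: O(n³).

Answer: O(n³)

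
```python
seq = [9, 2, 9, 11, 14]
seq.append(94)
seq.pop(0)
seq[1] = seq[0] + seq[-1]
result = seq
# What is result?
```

Trace:
`seq = [9, 2, 9, 11, 14]` → seq = [9, 2, 9, 11, 14]
`seq.append(94)` → seq = [9, 2, 9, 11, 14, 94]
`seq.pop(0)` → seq = [2, 9, 11, 14, 94]
`seq[1] = seq[0] + seq[-1]` → seq = [2, 96, 11, 14, 94]
`result = seq` → result = [2, 96, 11, 14, 94]
So result = [2, 96, 11, 14, 94]

Answer: [2, 96, 11, 14, 94]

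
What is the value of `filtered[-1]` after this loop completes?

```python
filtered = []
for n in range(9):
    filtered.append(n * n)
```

Last element of squares 0 to 8
`filtered` takes the values: [] → [0] → [0, 1] → [0, 1, 4] → [0, 1, 4, 9] → [0, 1, 4, 9, 16] → [0, 1, 4, 9, 16, 25] → [0, 1, 4, 9, 16, 25, 36] → [0, 1, 4, 9, 16, 25, 36, 49] → [0, 1, 4, 9, 16, 25, 36, 49, 64]
So `filtered[-1]` = 64

Answer: 64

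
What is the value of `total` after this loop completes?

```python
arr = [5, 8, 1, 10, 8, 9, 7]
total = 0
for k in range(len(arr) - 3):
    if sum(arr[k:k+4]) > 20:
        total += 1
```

Count windows with sum > 20
`total` takes the values: 0 → 1 → 2 → 3 → 4

Answer: 4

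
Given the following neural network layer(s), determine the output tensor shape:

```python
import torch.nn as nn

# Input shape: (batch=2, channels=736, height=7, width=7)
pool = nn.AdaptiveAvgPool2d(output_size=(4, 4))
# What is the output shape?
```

Input: (2, 736, 7, 7) -> Output: (2, 736, 4, 4)

Answer: (2, 736, 4, 4)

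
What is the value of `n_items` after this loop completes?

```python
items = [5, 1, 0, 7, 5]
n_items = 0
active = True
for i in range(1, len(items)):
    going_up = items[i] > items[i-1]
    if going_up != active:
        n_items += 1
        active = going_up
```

Count direction changes in [5, 1, 0, 7, 5]
`n_items` takes the values: 0 → 1 → 2 → 3

Answer: 3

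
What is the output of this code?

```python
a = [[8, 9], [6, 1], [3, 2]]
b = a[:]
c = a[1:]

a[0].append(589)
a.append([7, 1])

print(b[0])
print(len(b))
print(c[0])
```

Key concept: slice with nested mutation.
Step by step:
`a = [[8, 9], [6, 1], [3, 2]]` → a = [[8, 9], [6, 1], [3, 2]]
`b = a[:]` → b = [[8, 9], [6, 1], [3, 2]]
`c = a[1:]` → c = [[6, 1], [3, 2]]
`a[0].append(589)` → a = [[8, 9, 589], [6, 1], [3, 2]]; b = [[8, 9, 589], [6, 1], [3, 2]]
`a.append([7, 1])` → a = [[8, 9, 589], [6, 1], [3, 2], [7, 1]]
`print(b[0])` → prints [8, 9, 589]
`print(len(b))` → prints 3
`print(c[0])` → prints [6, 1]

Answer:
[8, 9, 589]
3
[6, 1]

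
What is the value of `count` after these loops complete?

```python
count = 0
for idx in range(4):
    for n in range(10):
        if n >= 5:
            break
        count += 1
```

Inner breaks at 5, outer runs 4 times
`count` takes the values: 0 → 1 → 2 → 3 → 4 → 5 → 6 → 7 → 8 → 9 → 10 → 11 → 12 → 13 → 14 → 15 → 16 → 17 → 18 → 19 → 20

Answer: 20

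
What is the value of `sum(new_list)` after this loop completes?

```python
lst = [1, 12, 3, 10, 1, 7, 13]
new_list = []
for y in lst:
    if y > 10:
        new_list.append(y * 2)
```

Sum of doubled values > 10
`new_list` takes the values: [] → [24] → [24, 26]
So `sum(new_list)` = 50

Answer: 50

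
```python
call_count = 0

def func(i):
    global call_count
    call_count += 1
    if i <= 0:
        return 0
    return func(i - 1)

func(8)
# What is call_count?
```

Linear recursion stepping by 1: 9 calls from i=8 down to ≤0.

Answer: 9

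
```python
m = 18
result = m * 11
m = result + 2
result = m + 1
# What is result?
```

Trace:
`m = 18` → m = 18
`result = m * 11` → result = 198
`m = result + 2` → m = 200
`result = m + 1` → result = 201
So result = 201

Answer: 201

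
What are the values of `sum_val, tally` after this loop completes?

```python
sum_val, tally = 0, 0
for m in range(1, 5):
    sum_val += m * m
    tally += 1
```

Sum of squares and count
`sum_val, tally` takes the values: (0, 0) → (1, 0) → (1, 1) → (5, 1) → (5, 2) → (14, 2) → (14, 3) → (30, 3) → (30, 4)

Answer: 30, 4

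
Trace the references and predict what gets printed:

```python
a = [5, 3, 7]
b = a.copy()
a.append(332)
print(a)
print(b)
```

Key concept: list.copy() creates independent copy.
Step by step:
`a = [5, 3, 7]` → a = [5, 3, 7]
`b = a.copy()` → b = [5, 3, 7]
`a.append(332)` → a = [5, 3, 7, 332]
`print(a)` → prints [5, 3, 7, 332]
`print(b)` → prints [5, 3, 7]

Answer:
[5, 3, 7, 332]
[5, 3, 7]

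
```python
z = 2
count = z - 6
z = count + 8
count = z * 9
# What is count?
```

Trace:
`z = 2` → z = 2
`count = z - 6` → count = -4
`z = count + 8` → z = 4
`count = z * 9` → count = 36
So count = 36

Answer: 36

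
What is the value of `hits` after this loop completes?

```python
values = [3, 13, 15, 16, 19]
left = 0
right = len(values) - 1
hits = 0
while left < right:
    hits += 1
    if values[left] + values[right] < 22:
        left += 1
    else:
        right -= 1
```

Steps to find pair summing to 22
`hits` takes the values: 0 → 1 → 2 → 3 → 4

Answer: 4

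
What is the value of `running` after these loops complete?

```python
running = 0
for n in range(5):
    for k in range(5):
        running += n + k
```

Sum of all n+k for n,k in 5x5
`running` takes the values: 0 → 1 → 3 → 6 → 10 → 11 → 13 → 16 → 20 → 25 → 27 → 30 → 34 → 39 → 45 → 48 → 52 → 57 → 63 → 70 → 74 → 79 → 85 → 92 → 100

Answer: 100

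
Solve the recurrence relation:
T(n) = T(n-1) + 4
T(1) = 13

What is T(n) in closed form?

Unrolling: T(n) = T(1) + 4·(n-1) = 13 + 4(n-1) = 4n + 9.

Answer: T(n) = 4n + 9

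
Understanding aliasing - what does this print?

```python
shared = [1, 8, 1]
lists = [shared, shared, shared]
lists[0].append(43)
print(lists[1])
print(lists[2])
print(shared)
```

Key concept: list of same reference.
Step by step:
`shared = [1, 8, 1]` → shared = [1, 8, 1]
`lists = [shared, shared, shared]` → lists = [[1, 8, 1], [1, 8, 1], [1, 8, 1]]
`lists[0].append(43)` → shared = [1, 8, 1, 43]; lists = [[1, 8, 1, 43], [1, 8, 1, 43], [1, 8, 1, 43]]
`print(lists[1])` → prints [1, 8, 1, 43]
`print(lists[2])` → prints [1, 8, 1, 43]
`print(shared)` → prints [1, 8, 1, 43]

Answer:
[1, 8, 1, 43]
[1, 8, 1, 43]
[1, 8, 1, 43]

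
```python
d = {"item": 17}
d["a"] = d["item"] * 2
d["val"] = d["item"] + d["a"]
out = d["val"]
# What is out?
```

Trace:
`d = {"item": 17}` → d = {'item': 17}
`d["a"] = d["item"] * 2` → d = {'item': 17, 'a': 34}
`d["val"] = d["item"] + d["a"]` → d = {'item': 17, 'a': 34, 'val': 51}
`out = d["val"]` → out = 51
So out = 51

Answer: 51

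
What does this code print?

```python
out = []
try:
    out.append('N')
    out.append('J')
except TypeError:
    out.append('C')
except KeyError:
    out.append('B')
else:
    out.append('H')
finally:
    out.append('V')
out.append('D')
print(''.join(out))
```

Execution trace: 'N' (try body) → 'J' (try body, no exception) → 'H' (else) → 'V' (finally) → 'D' (after the try/except). Output: NJHVD

Answer: NJHVD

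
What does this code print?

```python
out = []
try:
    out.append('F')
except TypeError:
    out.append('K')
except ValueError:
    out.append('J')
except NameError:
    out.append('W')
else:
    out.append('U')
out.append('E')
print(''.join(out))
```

Execution trace: 'F' (try body, no exception) → 'U' (else) → 'E' (after the try/except). Output: FUE

Answer: FUE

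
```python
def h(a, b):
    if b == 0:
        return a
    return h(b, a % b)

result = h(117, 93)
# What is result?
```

h(117, 93) -> h(93, 24) -> h(24, 21) -> h(21, 3) -> h(3, 0) -> 3

Answer: 3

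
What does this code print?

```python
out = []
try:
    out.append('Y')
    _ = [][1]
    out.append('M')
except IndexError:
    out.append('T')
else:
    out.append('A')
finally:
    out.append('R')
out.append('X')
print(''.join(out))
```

Execution trace: 'Y' (try body) → 'T' (except IndexError) → 'R' (finally) → 'X' (after the try/except). Output: YTRX

Answer: YTRX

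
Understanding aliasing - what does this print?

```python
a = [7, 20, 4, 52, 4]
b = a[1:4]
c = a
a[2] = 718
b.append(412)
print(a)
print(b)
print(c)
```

Key concept: slice vs alias.
Step by step:
`a = [7, 20, 4, 52, 4]` → a = [7, 20, 4, 52, 4]
`b = a[1:4]` → b = [20, 4, 52]
`c = a` → c = [7, 20, 4, 52, 4] (same object as a)
`a[2] = 718` → a = [7, 20, 718, 52, 4] (same object as c); c = [7, 20, 718, 52, 4] (same object as a)
`b.append(412)` → b = [20, 4, 52, 412]
`print(a)` → prints [7, 20, 718, 52, 4]
`print(b)` → prints [20, 4, 52, 412]
`print(c)` → prints [7, 20, 718, 52, 4]

Answer:
[7, 20, 718, 52, 4]
[20, 4, 52, 412]
[7, 20, 718, 52, 4]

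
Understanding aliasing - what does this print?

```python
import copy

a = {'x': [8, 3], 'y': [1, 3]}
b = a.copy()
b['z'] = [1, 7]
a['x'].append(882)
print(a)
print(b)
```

Key concept: shallow copy of dict with mutable values.
Step by step:
`a = {'x': [8, 3], 'y': [1, 3]}` → a = {'x': [8, 3], 'y': [1, 3]}
`b = a.copy()` → b = {'x': [8, 3], 'y': [1, 3]}
`b['z'] = [1, 7]` → b = {'x': [8, 3], 'y': [1, 3], 'z': [1, 7]}
`a['x'].append(882)` → a = {'x': [8, 3, 882], 'y': [1, 3]}; b = {'x': [8, 3, 882], 'y': [1, 3], 'z': [1, 7]}
`print(a)` → prints {'x': [8, 3, 882], 'y': [1, 3]}
`print(b)` → prints {'x': [8, 3, 882], 'y': [1, 3], 'z': [1, 7]}

Answer:
{'x': [8, 3, 882], 'y': [1, 3]}
{'x': [8, 3, 882], 'y': [1, 3], 'z': [1, 7]}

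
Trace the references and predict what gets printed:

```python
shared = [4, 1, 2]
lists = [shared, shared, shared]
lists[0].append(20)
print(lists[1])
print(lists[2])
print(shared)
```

Key concept: list of same reference.
Step by step:
`shared = [4, 1, 2]` → shared = [4, 1, 2]
`lists = [shared, shared, shared]` → lists = [[4, 1, 2], [4, 1, 2], [4, 1, 2]]
`lists[0].append(20)` → shared = [4, 1, 2, 20]; lists = [[4, 1, 2, 20], [4, 1, 2, 20], [4, 1, 2, 20]]
`print(lists[1])` → prints [4, 1, 2, 20]
`print(lists[2])` → prints [4, 1, 2, 20]
`print(shared)` → prints [4, 1, 2, 20]

Answer:
[4, 1, 2, 20]
[4, 1, 2, 20]
[4, 1, 2, 20]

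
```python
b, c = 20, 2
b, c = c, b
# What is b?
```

Trace:
`b, c = 20, 2` → b = 20; c = 2
`b, c = c, b` → b = 2; c = 20
So b = 2

Answer: 2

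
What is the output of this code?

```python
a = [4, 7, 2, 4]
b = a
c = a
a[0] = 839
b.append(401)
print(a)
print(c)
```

Key concept: multiple aliases.
Step by step:
`a = [4, 7, 2, 4]` → a = [4, 7, 2, 4]
`b = a` → b = [4, 7, 2, 4] (same object as a)
`c = a` → c = [4, 7, 2, 4] (same object as a, b)
`a[0] = 839` → a = [839, 7, 2, 4] (same object as b, c); b = [839, 7, 2, 4] (same object as a, c); c = [839, 7, 2, 4] (same object as a, b)
`b.append(401)` → a = [839, 7, 2, 4, 401] (same object as b, c); b = [839, 7, 2, 4, 401] (same object as a, c); c = [839, 7, 2, 4, 401] (same object as a, b)
`print(a)` → prints [839, 7, 2, 4, 401]
`print(c)` → prints [839, 7, 2, 4, 401]

Answer:
[839, 7, 2, 4, 401]
[839, 7, 2, 4, 401]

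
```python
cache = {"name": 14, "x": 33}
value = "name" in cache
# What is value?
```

Trace:
`cache = {"name": 14, "x": 33}` → cache = {'name': 14, 'x': 33}
`value = "name" in cache` → value = True
So value = True

Answer: True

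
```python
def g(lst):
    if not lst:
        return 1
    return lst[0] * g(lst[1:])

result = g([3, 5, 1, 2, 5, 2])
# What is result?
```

Product over [3, 5, 1, 2, 5, 2] = 3 * 5 * 1 * 2 * 5 * 2 = 300

Answer: 300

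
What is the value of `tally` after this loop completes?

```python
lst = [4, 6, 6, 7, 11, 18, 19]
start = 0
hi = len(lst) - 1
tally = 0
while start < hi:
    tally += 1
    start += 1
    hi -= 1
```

Iterations until pointers meet (list length 7)
`tally` takes the values: 0 → 1 → 2 → 3

Answer: 3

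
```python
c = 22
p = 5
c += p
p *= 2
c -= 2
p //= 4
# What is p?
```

Trace:
`c = 22` → c = 22
`p = 5` → p = 5
`c += p` → c = 27
`p *= 2` → p = 10
`c -= 2` → c = 25
`p //= 4` → p = 2
So p = 2

Answer: 2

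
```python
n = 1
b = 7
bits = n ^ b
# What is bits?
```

Trace:
`n = 1` → n = 1
`b = 7` → b = 7
`bits = n ^ b` → bits = 6
So bits = 6

Answer: 6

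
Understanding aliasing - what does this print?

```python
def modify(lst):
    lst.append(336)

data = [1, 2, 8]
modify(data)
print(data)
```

Key concept: function modifies passed list.
Step by step:
`data = [1, 2, 8]` → data = [1, 2, 8]
`modify(data)` → data = [1, 2, 8, 336]
`print(data)` → prints [1, 2, 8, 336]

Answer: [1, 2, 8, 336]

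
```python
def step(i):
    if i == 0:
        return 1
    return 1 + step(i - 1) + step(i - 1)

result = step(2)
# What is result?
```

step(i) = 1 + 2·step(i-1), step(0)=1. Closed form: (1+1)·2^2 - 1 = 7.

Answer: 7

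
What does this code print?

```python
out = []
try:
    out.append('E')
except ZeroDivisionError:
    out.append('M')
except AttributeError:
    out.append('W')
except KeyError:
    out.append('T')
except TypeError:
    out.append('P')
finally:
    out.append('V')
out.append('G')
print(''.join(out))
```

Execution trace: 'E' (try body, no exception) → 'V' (finally) → 'G' (after the try/except). Output: EVG

Answer: EVG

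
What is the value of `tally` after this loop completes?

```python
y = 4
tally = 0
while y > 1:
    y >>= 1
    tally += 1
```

Count right shifts until 1
`tally` takes the values: 0 → 1 → 2

Answer: 2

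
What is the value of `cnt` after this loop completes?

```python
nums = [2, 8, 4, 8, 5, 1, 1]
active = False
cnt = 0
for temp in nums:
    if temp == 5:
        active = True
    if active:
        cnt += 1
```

Count elements after first 5 in [2, 8, 4, 8, 5, 1, 1]
`cnt` takes the values: 0 → 1 → 2 → 3

Answer: 3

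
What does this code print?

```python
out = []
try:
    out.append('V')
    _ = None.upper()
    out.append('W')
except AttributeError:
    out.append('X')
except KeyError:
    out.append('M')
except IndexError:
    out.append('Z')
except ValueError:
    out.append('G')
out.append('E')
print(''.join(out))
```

Execution trace: 'V' (try body) → 'X' (except AttributeError) → 'E' (after the try/except). Output: VXE

Answer: VXE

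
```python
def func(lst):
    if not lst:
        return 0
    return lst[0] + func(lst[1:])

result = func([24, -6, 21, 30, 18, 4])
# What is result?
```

24 + (-6) + 21 + 30 + 18 + 4 + 0 = 91

Answer: 91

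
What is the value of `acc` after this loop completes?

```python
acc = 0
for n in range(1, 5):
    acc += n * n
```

Sum of squares 1² to 4² = 30
`acc` takes the values: 0 → 1 → 5 → 14 → 30

Answer: 30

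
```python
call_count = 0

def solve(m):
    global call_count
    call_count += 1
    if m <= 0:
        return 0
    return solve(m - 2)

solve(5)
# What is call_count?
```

Linear recursion stepping by 2: 4 calls from m=5 down to ≤0.

Answer: 4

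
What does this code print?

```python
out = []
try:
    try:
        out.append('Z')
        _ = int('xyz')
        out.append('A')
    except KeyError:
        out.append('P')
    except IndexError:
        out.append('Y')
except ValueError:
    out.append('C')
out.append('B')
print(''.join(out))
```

Execution trace: 'Z' (try body) → 'C' (outer except ValueError) → 'B' (after the try/except). Output: ZCB

Answer: ZCB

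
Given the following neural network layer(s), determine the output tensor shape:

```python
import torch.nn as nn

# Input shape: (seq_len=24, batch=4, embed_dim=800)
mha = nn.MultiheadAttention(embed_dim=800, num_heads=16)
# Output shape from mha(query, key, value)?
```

Input: (24, 4, 800) -> Output: (24, 4, 800)

Answer: (24, 4, 800)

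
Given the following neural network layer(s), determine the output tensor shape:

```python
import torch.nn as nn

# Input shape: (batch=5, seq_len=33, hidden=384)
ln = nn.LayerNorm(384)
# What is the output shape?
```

Input: (5, 33, 384) -> Output: (5, 33, 384)

Answer: (5, 33, 384)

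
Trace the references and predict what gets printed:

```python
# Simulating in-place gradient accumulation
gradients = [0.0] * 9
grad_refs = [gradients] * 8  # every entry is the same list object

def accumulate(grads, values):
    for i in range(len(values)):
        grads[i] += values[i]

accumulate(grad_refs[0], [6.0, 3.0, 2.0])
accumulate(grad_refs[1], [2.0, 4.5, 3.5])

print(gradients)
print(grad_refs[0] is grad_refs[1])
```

Key concept: gradient accumulation aliasing.
Step by step:
`gradients = [0.0] * 9` → gradients = [0.0, 0.0, 0.0, 0.0, 0.0, 0.0, 0.0, 0.0, 0.0]
`grad_refs = [gradients] * 8` → grad_refs = [[0.0, 0.0, 0.0, 0.0, 0.0, 0.0, 0.0, 0.0, 0.0], [0.0, 0.0, 0.0, 0.0, 0.0, 0.0, 0.0, 0.0, 0.0], [0.0, 0.0, 0.0, 0.0, 0.0, 0.0, 0.0, 0.0, 0.0], [0.0, 0.0, 0.0, 0.0, 0.0, 0.0, 0.0, 0.0, 0.0], [0.0, 0.0, 0.0, 0.0, 0.0, 0.0, 0.0, 0.0, 0.0], [0.0, 0.0, 0.0, 0.0, 0.0, 0.0, 0.0, 0.0, 0.0], [0.0, 0.0, 0.0, 0.0, 0.0, 0.0, 0.0, 0.0, 0.0], [0.0, 0.0, 0.0, 0.0, 0.0, 0.0, 0.0, 0.0, 0.0]]
`accumulate(grad_refs[0], [6.0, 3.0, 2.0])` → gradients = [6.0, 3.0, 2.0, 0.0, 0.0, 0.0, 0.0, 0.0, 0.0]; grad_refs = [[6.0, 3.0, 2.0, 0.0, 0.0, 0.0, 0.0, 0.0, 0.0], [6.0, 3.0, 2.0, 0.0, 0.0, 0.0, 0.0, 0.0, 0.0], [6.0, 3.0, 2.0, 0.0, 0.0, 0.0, 0.0, 0.0, 0.0], [6.0, 3.0, 2.0, 0.0, 0.0, 0.0, 0.0, 0.0, 0.0], [6.0, 3.0, 2.0, 0.0, 0.0, 0.0, 0.0, 0.0, 0.0], [6.0, 3.0, 2.0, 0.0, 0.0, 0.0, 0.0, 0.0, 0.0], [6.0, 3.0, 2.0, 0.0, 0.0, 0.0, 0.0, 0.0, 0.0], [6.0, 3.0, 2.0, 0.0, 0.0, 0.0, 0.0, 0.0, 0.0]]
`accumulate(grad_refs[1], [2.0, 4.5, 3.5])` → gradients = [8.0, 7.5, 5.5, 0.0, 0.0, 0.0, 0.0, 0.0, 0.0]; grad_refs = [[8.0, 7.5, 5.5, 0.0, 0.0, 0.0, 0.0, 0.0, 0.0], [8.0, 7.5, 5.5, 0.0, 0.0, 0.0, 0.0, 0.0, 0.0], [8.0, 7.5, 5.5, 0.0, 0.0, 0.0, 0.0, 0.0, 0.0], [8.0, 7.5, 5.5, 0.0, 0.0, 0.0, 0.0, 0.0, 0.0], [8.0, 7.5, 5.5, 0.0, 0.0, 0.0, 0.0, 0.0, 0.0], [8.0, 7.5, 5.5, 0.0, 0.0, 0.0, 0.0, 0.0, 0.0], [8.0, 7.5, 5.5, 0.0, 0.0, 0.0, 0.0, 0.0, 0.0], [8.0, 7.5, 5.5, 0.0, 0.0, 0.0, 0.0, 0.0, 0.0]]
`print(gradients)` → prints [8.0, 7.5, 5.5, 0.0, 0.0, 0.0, 0.0, 0.0, 0.0]
`print(grad_refs[0] is grad_refs[1])` → prints True

Answer:
[8.0, 7.5, 5.5, 0.0, 0.0, 0.0, 0.0, 0.0, 0.0]
True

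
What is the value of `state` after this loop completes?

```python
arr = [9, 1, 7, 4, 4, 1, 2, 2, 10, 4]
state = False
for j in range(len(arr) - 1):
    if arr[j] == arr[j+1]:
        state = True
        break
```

Check consecutive duplicates in [9, 1, 7, 4, 4, 1, 2, 2, 10, 4]
`state` takes the values: False → True

Answer: True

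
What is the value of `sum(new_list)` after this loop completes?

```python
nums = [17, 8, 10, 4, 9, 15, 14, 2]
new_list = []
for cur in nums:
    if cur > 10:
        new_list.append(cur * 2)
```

Sum of doubled values > 10
`new_list` takes the values: [] → [34] → [34, 30] → [34, 30, 28]
So `sum(new_list)` = 92

Answer: 92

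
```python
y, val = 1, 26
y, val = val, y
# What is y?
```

Trace:
`y, val = 1, 26` → y = 1; val = 26
`y, val = val, y` → y = 26; val = 1
So y = 26

Answer: 26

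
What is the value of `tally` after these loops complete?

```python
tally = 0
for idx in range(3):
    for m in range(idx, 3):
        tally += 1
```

Upper triangle: 3 + 2 + ... + 1
`tally` takes the values: 0 → 1 → 2 → 3 → 4 → 5 → 6

Answer: 6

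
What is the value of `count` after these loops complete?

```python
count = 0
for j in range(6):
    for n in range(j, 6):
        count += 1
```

Upper triangle: 6 + 5 + ... + 1
`count` takes the values: 0 → 1 → 2 → 3 → 4 → 5 → 6 → 7 → 8 → 9 → 10 → 11 → 12 → 13 → 14 → 15 → 16 → 17 → 18 → 19 → 20 → 21

Answer: 21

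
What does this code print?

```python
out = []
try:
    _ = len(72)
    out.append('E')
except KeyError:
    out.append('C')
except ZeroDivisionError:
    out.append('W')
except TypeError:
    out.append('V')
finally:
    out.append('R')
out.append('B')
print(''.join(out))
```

Execution trace: 'V' (except TypeError) → 'R' (finally) → 'B' (after the try/except). Output: VRB

Answer: VRB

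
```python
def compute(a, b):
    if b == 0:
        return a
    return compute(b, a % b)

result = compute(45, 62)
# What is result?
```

compute(45, 62) -> compute(62, 45) -> compute(45, 17) -> compute(17, 11) -> compute(11, 6) -> compute(6, 5) -> compute(5, 1) -> compute(1, 0) -> 1

Answer: 1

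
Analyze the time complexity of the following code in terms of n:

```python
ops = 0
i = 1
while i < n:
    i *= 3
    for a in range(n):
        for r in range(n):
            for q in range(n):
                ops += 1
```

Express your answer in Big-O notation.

Each loop level contributes: log n × n × n × n. Multiplying the contributions gives O(n^3 log n).

Answer: O(n^3 log n)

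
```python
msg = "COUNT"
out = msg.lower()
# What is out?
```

Trace:
`msg = "COUNT"` → msg = 'COUNT'
`out = msg.lower()` → out = 'count'
So out = 'count'

Answer: 'count'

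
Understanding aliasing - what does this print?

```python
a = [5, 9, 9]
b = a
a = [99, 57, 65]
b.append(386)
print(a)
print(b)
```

Key concept: rebinding vs mutation: a is rebound to a new list, b still points at the original.
Step by step:
`a = [5, 9, 9]` → a = [5, 9, 9]
`b = a` → b = [5, 9, 9] (same object as a)
`a = [99, 57, 65]` → a = [99, 57, 65]
`b.append(386)` → b = [5, 9, 9, 386]
`print(a)` → prints [99, 57, 65]
`print(b)` → prints [5, 9, 9, 386]

Answer:
[99, 57, 65]
[5, 9, 9, 386]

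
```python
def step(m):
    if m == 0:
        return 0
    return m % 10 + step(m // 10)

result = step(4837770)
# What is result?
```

Sum of digits of 4837770: 0 + 7 + 7 + 7 + 3 + 8 + 4 = 36

Answer: 36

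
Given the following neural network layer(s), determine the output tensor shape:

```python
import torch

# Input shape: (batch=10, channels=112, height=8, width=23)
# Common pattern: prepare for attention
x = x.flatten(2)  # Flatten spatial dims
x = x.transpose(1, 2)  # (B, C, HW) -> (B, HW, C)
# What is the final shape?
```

Input: (10, 112, 8, 23) -> after flatten(2): (10, 112, 184) -> Output: (10, 184, 112)

Answer: (10, 184, 112)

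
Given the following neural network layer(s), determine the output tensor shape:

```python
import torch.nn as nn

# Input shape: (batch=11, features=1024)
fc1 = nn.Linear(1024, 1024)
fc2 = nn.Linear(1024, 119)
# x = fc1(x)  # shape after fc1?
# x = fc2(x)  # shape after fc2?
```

Input: (11, 1024) -> after fc1: (11, 1024) -> Output: (11, 119)

Answer: (11, 119)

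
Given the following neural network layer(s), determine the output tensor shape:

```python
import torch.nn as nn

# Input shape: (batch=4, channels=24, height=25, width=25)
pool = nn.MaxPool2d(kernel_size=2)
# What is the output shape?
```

Input: (4, 24, 25, 25) -> Output: (4, 24, 12, 12)

Answer: (4, 24, 12, 12)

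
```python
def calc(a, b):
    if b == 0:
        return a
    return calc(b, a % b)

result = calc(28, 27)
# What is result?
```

calc(28, 27) -> calc(27, 1) -> calc(1, 0) -> 1

Answer: 1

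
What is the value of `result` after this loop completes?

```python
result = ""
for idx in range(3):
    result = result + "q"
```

Repeat 'q' 3 times
`result` takes the values: "" → "q" → "qq" → "qqq"

Answer: "qqq"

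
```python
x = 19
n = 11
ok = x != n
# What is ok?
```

Trace:
`x = 19` → x = 19
`n = 11` → n = 11
`ok = x != n` → ok = True
So ok = True

Answer: True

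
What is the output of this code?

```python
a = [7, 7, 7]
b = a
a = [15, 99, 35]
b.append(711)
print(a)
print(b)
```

Key concept: rebinding vs mutation: a is rebound to a new list, b still points at the original.
Step by step:
`a = [7, 7, 7]` → a = [7, 7, 7]
`b = a` → b = [7, 7, 7] (same object as a)
`a = [15, 99, 35]` → a = [15, 99, 35]
`b.append(711)` → b = [7, 7, 7, 711]
`print(a)` → prints [15, 99, 35]
`print(b)` → prints [7, 7, 7, 711]

Answer:
[15, 99, 35]
[7, 7, 7, 711]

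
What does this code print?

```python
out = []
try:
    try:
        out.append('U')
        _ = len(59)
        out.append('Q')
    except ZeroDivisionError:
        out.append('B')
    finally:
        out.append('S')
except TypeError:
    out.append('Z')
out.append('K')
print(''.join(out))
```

Execution trace: 'U' (inner try body) → 'S' (inner finally) → 'Z' (outer except TypeError) → 'K' (after the try/except). Output: USZK

Answer: USZK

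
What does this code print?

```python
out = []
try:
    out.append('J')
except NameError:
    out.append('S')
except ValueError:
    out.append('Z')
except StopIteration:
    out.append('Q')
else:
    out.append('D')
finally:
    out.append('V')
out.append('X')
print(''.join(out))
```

Execution trace: 'J' (try body, no exception) → 'D' (else) → 'V' (finally) → 'X' (after the try/except). Output: JDVX

Answer: JDVX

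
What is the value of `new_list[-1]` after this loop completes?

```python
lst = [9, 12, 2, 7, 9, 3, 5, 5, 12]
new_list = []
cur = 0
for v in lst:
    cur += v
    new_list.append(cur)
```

Cumulative sum ends at 64
`new_list` takes the values: [] → [9] → [9, 21] → [9, 21, 23] → [9, 21, 23, 30] → [9, 21, 23, 30, 39] → [9, 21, 23, 30, 39, 42] → [9, 21, 23, 30, 39, 42, 47] → [9, 21, 23, 30, 39, 42, 47, 52] → [9, 21, 23, 30, 39, 42, 47, 52, 64]
So `new_list[-1]` = 64

Answer: 64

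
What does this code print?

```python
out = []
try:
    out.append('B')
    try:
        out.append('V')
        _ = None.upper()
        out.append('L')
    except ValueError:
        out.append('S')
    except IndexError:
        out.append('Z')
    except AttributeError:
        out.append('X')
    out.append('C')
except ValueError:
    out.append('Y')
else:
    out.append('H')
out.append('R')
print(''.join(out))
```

Execution trace: 'B' (try body) → 'V' (inner try body) → 'X' (inner except AttributeError) → 'C' (try body, no exception) → 'H' (else) → 'R' (after the try/except). Output: BVXCHR

Answer: BVXCHR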